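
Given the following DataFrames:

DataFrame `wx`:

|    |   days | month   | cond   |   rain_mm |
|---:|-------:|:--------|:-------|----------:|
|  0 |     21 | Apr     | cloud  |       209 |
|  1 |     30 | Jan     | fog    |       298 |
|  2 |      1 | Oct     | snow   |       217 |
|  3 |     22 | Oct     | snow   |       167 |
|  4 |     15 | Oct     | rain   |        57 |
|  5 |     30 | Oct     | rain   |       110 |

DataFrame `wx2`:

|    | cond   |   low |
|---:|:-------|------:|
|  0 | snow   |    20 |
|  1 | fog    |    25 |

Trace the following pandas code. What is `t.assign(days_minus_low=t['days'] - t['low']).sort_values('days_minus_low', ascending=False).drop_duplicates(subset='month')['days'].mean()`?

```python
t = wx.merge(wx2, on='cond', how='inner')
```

merge on 'cond' (how='inner') → 3 rows:
   days month  cond  rain_mm  low
0    30   Jan   fog      298   25
1     1   Oct  snow      217   20
2    22   Oct  snow      167   20
add column days_minus_low = t['days'] - t['low']:
   days month  cond  rain_mm  low  days_minus_low
0    30   Jan   fog      298   25               5
1     1   Oct  snow      217   20             -19
2    22   Oct  snow      167   20               2
sort by days_minus_low descending:
   days month  cond  rain_mm  low  days_minus_low
0    30   Jan   fog      298   25               5
2    22   Oct  snow      167   20               2
1     1   Oct  snow      217   20             -19
drop duplicate month (keep=first):
   days month  cond  rain_mm  low  days_minus_low
0    30   Jan   fog      298   25               5
2    22   Oct  snow      167   20               2

26.0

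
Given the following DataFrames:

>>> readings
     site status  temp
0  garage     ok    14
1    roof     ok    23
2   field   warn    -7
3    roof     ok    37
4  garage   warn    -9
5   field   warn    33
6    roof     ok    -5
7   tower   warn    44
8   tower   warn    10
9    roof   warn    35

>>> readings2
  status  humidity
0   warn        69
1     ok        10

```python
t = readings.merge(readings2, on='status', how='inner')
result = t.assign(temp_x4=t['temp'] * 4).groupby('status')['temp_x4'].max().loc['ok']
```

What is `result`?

148

merge on 'status' (how='inner') → 10 rows:
     site status  temp  humidity
0  garage     ok    14        10
1    roof     ok    23        10
2   field   warn    -7        69
3    roof     ok    37        10
4  garage   warn    -9        69
5   field   warn    33        69
6    roof     ok    -5        10
7   tower   warn    44        69
8   tower   warn    10        69
9    roof   warn    35        69
add column temp_x4 = t['temp'] * 4:
     site status  temp  humidity  temp_x4
0  garage     ok    14        10       56
1    roof     ok    23        10       92
2   field   warn    -7        69      -28
3    roof     ok    37        10      148
4  garage   warn    -9        69      -36
5   field   warn    33        69      132
6    roof     ok    -5        10      -20
7   tower   warn    44        69      176
8   tower   warn    10        69       40
9    roof   warn    35        69      140
group by status, max of temp_x4:
status
ok      148
warn    176
Name: temp_x4, dtype: int64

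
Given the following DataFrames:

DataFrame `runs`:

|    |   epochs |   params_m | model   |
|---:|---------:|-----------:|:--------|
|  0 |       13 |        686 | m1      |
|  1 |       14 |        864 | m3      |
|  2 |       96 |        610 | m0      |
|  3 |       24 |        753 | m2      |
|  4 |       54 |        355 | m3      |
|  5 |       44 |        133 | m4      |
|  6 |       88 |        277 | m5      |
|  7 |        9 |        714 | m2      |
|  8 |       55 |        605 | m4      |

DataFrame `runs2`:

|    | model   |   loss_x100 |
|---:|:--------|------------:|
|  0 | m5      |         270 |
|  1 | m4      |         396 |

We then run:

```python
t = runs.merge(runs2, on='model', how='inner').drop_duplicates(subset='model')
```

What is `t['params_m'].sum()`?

410

merge on 'model' (how='inner') → 3 rows:
   epochs  params_m model  loss_x100
0      44       133    m4        396
1      88       277    m5        270
2      55       605    m4        396
drop duplicate model (keep=first):
   epochs  params_m model  loss_x100
0      44       133    m4        396
1      88       277    m5        270
Hence 410.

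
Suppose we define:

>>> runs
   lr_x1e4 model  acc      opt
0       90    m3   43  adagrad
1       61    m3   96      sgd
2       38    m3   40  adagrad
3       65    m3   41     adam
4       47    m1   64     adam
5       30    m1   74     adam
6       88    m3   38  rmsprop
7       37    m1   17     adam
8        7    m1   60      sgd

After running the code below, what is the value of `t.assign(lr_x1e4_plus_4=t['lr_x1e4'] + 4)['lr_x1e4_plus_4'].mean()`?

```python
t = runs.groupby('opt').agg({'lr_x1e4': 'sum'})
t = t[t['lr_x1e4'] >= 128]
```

157.5

group by opt, sum of lr_x1e4:
         lr_x1e4
opt             
adagrad      128
adam         179
rmsprop       88
sgd           68
filter rows where lr_x1e4 >= 128:
         lr_x1e4
opt             
adagrad      128
adam         179
add column lr_x1e4_plus_4 = t['lr_x1e4'] + 4:
         lr_x1e4  lr_x1e4_plus_4
opt                             
adagrad      128             132
adam         179             183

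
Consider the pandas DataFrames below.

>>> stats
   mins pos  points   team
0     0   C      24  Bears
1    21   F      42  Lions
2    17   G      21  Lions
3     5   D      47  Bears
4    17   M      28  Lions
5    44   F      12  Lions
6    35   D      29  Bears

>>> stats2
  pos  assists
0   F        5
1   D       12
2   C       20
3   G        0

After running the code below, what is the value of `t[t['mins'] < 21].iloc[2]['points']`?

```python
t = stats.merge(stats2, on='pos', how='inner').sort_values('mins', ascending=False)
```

merge on 'pos' (how='inner') → 6 rows:
   mins pos  points   team  assists
0     0   C      24  Bears       20
1    21   F      42  Lions        5
2    17   G      21  Lions        0
3     5   D      47  Bears       12
4    44   F      12  Lions        5
5    35   D      29  Bears       12
sort by mins descending:
   mins pos  points   team  assists
4    44   F      12  Lions        5
5    35   D      29  Bears       12
1    21   F      42  Lions        5
2    17   G      21  Lions        0
3     5   D      47  Bears       12
0     0   C      24  Bears       20
filter rows where mins < 21:
   mins pos  points   team  assists
2    17   G      21  Lions        0
3     5   D      47  Bears       12
0     0   C      24  Bears       20
Then the value at position 2, column 'points': 24

24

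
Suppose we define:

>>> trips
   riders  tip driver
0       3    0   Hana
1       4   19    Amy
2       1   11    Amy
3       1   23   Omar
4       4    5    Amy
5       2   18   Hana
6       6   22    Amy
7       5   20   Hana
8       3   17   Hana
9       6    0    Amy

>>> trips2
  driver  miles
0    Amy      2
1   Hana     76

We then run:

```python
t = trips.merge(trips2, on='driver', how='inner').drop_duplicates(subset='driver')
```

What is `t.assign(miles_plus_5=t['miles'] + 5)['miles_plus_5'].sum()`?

88

merge on 'driver' (how='inner') → 9 rows:
   riders  tip driver  miles
0       3    0   Hana     76
1       4   19    Amy      2
2       1   11    Amy      2
3       4    5    Amy      2
4       2   18   Hana     76
5       6   22    Amy      2
6       5   20   Hana     76
7       3   17   Hana     76
8       6    0    Amy      2
drop duplicate driver (keep=first):
   riders  tip driver  miles
0       3    0   Hana     76
1       4   19    Amy      2
add column miles_plus_5 = t['miles'] + 5:
   riders  tip driver  miles  miles_plus_5
0       3    0   Hana     76            81
1       4   19    Amy      2             7
Taking the sum of column 'miles_plus_5' gives 88.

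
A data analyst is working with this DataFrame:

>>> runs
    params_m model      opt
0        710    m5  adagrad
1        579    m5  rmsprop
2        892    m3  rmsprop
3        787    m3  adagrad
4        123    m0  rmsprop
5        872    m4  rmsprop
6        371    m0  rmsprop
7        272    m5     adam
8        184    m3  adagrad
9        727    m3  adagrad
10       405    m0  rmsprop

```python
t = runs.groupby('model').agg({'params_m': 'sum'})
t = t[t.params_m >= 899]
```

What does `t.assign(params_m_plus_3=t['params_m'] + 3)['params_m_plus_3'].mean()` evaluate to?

1686.33333333

group by model, sum of params_m:
       params_m
model          
m0          899
m3         2590
m4          872
m5         1561
filter rows where params_m >= 899:
       params_m
model          
m0          899
m3         2590
m5         1561
add column params_m_plus_3 = t['params_m'] + 3:
       params_m  params_m_plus_3
model                           
m0          899              902
m3         2590             2593
m5         1561             1564
Reading off the mean of column 'params_m_plus_3', we get 1686.33333333.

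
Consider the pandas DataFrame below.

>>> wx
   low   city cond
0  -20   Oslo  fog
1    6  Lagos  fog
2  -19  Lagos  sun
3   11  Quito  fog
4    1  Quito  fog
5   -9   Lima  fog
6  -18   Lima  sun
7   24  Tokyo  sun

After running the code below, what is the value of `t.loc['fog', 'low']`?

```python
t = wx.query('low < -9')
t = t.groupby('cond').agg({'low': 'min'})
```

filter rows where low < -9:
   low   city cond
0  -20   Oslo  fog
2  -19  Lagos  sun
6  -18   Lima  sun
group by cond, min of low:
      low
cond     
fog   -20
sun   -19

-20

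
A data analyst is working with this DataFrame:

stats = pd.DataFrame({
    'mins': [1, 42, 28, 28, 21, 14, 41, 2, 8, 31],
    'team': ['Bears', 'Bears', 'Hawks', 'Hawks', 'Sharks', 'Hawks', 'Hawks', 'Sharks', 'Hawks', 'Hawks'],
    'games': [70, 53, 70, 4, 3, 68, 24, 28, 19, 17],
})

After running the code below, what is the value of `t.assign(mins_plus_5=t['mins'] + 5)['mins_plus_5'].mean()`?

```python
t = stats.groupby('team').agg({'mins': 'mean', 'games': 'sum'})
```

24.3333333333

group by team: mean(mins), sum(games):
        mins  games
team               
Bears   21.5    123
Hawks   25.0    202
Sharks  11.5     31
add column mins_plus_5 = t['mins'] + 5:
        mins  games  mins_plus_5
team                            
Bears   21.5    123         26.5
Hawks   25.0    202         30.0
Sharks  11.5     31         16.5
Reading off the mean of column 'mins_plus_5', we get 24.3333333333.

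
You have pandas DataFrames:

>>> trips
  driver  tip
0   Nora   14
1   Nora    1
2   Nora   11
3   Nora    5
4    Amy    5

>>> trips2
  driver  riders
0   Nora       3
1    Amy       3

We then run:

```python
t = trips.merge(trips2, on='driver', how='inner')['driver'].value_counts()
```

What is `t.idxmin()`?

merge on 'driver' (how='inner') → 5 rows:
  driver  tip  riders
0   Nora   14       3
1   Nora    1       3
2   Nora   11       3
3   Nora    5       3
4    Amy    5       3
value_counts of driver:
driver
Nora    4
Amy     1
Name: count, dtype: int64

Amy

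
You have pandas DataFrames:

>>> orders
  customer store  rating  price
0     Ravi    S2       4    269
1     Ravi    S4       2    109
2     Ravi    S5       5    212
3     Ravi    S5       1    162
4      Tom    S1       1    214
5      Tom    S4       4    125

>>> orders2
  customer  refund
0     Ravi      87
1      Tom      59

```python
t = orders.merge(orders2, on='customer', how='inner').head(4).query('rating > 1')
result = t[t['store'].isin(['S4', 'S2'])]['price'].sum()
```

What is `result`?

merge on 'customer' (how='inner') → 6 rows:
  customer store  rating  price  refund
0     Ravi    S2       4    269      87
1     Ravi    S4       2    109      87
2     Ravi    S5       5    212      87
3     Ravi    S5       1    162      87
4      Tom    S1       1    214      59
5      Tom    S4       4    125      59
take first 4 rows:
  customer store  rating  price  refund
0     Ravi    S2       4    269      87
1     Ravi    S4       2    109      87
2     Ravi    S5       5    212      87
3     Ravi    S5       1    162      87
filter rows where rating > 1:
  customer store  rating  price  refund
0     Ravi    S2       4    269      87
1     Ravi    S4       2    109      87
2     Ravi    S5       5    212      87
filter rows where store in ['S4', 'S2']:
  customer store  rating  price  refund
0     Ravi    S2       4    269      87
1     Ravi    S4       2    109      87
Taking the sum of column 'price' gives 378.

378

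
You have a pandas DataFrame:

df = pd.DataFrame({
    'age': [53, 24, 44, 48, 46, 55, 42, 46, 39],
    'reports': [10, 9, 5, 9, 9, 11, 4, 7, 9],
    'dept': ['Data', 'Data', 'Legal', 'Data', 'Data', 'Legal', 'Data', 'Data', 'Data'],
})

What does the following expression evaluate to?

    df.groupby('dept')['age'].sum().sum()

group by dept, sum of age:
dept
Data     298
Legal     99
Name: age, dtype: int64
Finally, sum of the resulting series = 397.

397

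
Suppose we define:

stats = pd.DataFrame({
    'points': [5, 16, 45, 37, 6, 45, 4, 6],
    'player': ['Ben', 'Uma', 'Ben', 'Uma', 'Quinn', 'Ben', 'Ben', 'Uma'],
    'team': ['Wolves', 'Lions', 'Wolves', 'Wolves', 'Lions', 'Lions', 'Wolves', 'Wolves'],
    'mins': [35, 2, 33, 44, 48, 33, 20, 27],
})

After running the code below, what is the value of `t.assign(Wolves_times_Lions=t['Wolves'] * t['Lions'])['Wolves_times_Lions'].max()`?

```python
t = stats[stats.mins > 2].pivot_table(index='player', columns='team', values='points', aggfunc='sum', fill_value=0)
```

filter rows where mins > 2:
   points player    team  mins
0       5    Ben  Wolves    35
2      45    Ben  Wolves    33
3      37    Uma  Wolves    44
4       6  Quinn   Lions    48
5      45    Ben   Lions    33
6       4    Ben  Wolves    20
7       6    Uma  Wolves    27
pivot: rows=player, cols=team, sum(points):
team    Lions  Wolves
player               
Ben        45      54
Quinn       6       0
Uma         0      43
add column Wolves_times_Lions = t['Wolves'] * t['Lions']:
team    Lions  Wolves  Wolves_times_Lions
player                                   
Ben        45      54                2430
Quinn       6       0                   0
Uma         0      43                   0
So max() = 2430.

2430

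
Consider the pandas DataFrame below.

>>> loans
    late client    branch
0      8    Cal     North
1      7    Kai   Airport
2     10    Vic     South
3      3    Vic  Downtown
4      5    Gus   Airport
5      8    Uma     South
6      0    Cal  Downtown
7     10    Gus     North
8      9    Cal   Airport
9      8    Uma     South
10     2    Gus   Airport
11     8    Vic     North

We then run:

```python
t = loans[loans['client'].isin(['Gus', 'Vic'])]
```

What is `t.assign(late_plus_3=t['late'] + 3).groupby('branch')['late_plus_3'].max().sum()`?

filter rows where client in ['Gus', 'Vic']:
    late client    branch
2     10    Vic     South
3      3    Vic  Downtown
4      5    Gus   Airport
7     10    Gus     North
10     2    Gus   Airport
11     8    Vic     North
add column late_plus_3 = t['late'] + 3:
    late client    branch  late_plus_3
2     10    Vic     South           13
3      3    Vic  Downtown            6
4      5    Gus   Airport            8
7     10    Gus     North           13
10     2    Gus   Airport            5
11     8    Vic     North           11
group by branch, max of late_plus_3:
branch
Airport      8
Downtown     6
North       13
South       13
Name: late_plus_3, dtype: int64
The sum of the resulting series is 40.

40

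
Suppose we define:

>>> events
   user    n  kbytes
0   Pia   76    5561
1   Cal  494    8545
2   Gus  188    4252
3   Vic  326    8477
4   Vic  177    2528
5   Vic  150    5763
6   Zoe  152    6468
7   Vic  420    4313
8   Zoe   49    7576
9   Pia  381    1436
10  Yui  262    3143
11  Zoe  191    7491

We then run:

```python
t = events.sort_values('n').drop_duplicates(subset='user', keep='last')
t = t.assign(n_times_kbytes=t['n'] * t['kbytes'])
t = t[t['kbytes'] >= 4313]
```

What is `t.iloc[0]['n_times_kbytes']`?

sort by n:
   user    n  kbytes
8   Zoe   49    7576
0   Pia   76    5561
5   Vic  150    5763
6   Zoe  152    6468
4   Vic  177    2528
2   Gus  188    4252
11  Zoe  191    7491
10  Yui  262    3143
3   Vic  326    8477
9   Pia  381    1436
7   Vic  420    4313
1   Cal  494    8545
drop duplicate user (keep=last):
   user    n  kbytes
2   Gus  188    4252
11  Zoe  191    7491
10  Yui  262    3143
9   Pia  381    1436
7   Vic  420    4313
1   Cal  494    8545
add column n_times_kbytes = t['n'] * t['kbytes']:
   user    n  kbytes  n_times_kbytes
2   Gus  188    4252          799376
11  Zoe  191    7491         1430781
10  Yui  262    3143          823466
9   Pia  381    1436          547116
7   Vic  420    4313         1811460
1   Cal  494    8545         4221230
filter rows where kbytes >= 4313:
   user    n  kbytes  n_times_kbytes
11  Zoe  191    7491         1430781
7   Vic  420    4313         1811460
1   Cal  494    8545         4221230
Hence 1430781.

1430781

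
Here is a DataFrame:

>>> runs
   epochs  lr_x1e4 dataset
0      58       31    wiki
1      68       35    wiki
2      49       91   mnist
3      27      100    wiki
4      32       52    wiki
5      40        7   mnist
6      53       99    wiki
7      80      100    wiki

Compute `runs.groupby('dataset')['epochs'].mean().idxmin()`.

mnist

group by dataset, mean of epochs:
dataset
mnist    44.5
wiki     53.0
Name: epochs, dtype: float64
Hence mnist.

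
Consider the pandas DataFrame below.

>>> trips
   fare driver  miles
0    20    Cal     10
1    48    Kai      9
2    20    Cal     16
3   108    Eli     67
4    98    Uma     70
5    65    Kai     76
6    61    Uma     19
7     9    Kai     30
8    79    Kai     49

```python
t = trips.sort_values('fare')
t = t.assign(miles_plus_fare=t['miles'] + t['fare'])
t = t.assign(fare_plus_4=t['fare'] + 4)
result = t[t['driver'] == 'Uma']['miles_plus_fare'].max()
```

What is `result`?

sort by fare:
   fare driver  miles
7     9    Kai     30
0    20    Cal     10
2    20    Cal     16
1    48    Kai      9
6    61    Uma     19
5    65    Kai     76
8    79    Kai     49
4    98    Uma     70
3   108    Eli     67
add column miles_plus_fare = t['miles'] + t['fare']:
   fare driver  miles  miles_plus_fare
7     9    Kai     30               39
0    20    Cal     10               30
2    20    Cal     16               36
1    48    Kai      9               57
6    61    Uma     19               80
5    65    Kai     76              141
8    79    Kai     49              128
4    98    Uma     70              168
3   108    Eli     67              175
add column fare_plus_4 = t['fare'] + 4:
   fare driver  miles  miles_plus_fare  fare_plus_4
7     9    Kai     30               39           13
0    20    Cal     10               30           24
2    20    Cal     16               36           24
1    48    Kai      9               57           52
6    61    Uma     19               80           65
5    65    Kai     76              141           69
8    79    Kai     49              128           83
4    98    Uma     70              168          102
3   108    Eli     67              175          112
filter rows where driver == 'Uma':
   fare driver  miles  miles_plus_fare  fare_plus_4
6    61    Uma     19               80           65
4    98    Uma     70              168          102

168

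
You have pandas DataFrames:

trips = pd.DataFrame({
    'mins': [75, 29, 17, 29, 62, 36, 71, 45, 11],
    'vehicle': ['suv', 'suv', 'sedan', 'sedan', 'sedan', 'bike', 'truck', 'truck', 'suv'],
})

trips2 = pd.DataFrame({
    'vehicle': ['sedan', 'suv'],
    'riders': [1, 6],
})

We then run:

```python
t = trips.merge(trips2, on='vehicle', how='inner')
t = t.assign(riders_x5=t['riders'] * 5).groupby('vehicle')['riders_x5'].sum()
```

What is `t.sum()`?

105

merge on 'vehicle' (how='inner') → 6 rows:
   mins vehicle  riders
0    75     suv       6
1    29     suv       6
2    17   sedan       1
3    29   sedan       1
4    62   sedan       1
5    11     suv       6
add column riders_x5 = t['riders'] * 5:
   mins vehicle  riders  riders_x5
0    75     suv       6         30
1    29     suv       6         30
2    17   sedan       1          5
3    29   sedan       1          5
4    62   sedan       1          5
5    11     suv       6         30
group by vehicle, sum of riders_x5:
vehicle
sedan    15
suv      90
Name: riders_x5, dtype: int64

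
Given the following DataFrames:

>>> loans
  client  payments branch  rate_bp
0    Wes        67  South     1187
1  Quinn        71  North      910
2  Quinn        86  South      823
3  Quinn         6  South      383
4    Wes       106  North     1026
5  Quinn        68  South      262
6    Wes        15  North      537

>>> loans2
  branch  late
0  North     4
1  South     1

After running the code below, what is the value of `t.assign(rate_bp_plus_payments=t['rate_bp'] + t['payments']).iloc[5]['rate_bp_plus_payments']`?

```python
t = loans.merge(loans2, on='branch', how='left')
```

merge on 'branch' (how='left') → 7 rows:
  client  payments branch  rate_bp  late
0    Wes        67  South     1187     1
1  Quinn        71  North      910     4
2  Quinn        86  South      823     1
3  Quinn         6  South      383     1
4    Wes       106  North     1026     4
5  Quinn        68  South      262     1
6    Wes        15  North      537     4
add column rate_bp_plus_payments = t['rate_bp'] + t['payments']:
  client  payments branch  rate_bp  late  rate_bp_plus_payments
0    Wes        67  South     1187     1                   1254
1  Quinn        71  North      910     4                    981
2  Quinn        86  South      823     1                    909
3  Quinn         6  South      383     1                    389
4    Wes       106  North     1026     4                   1132
5  Quinn        68  South      262     1                    330
6    Wes        15  North      537     4                    552

330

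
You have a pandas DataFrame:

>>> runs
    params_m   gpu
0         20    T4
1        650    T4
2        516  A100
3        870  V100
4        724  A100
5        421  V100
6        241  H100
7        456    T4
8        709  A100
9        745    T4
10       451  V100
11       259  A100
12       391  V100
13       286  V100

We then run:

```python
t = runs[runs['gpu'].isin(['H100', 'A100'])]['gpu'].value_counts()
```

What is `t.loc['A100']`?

filter rows where gpu in ['H100', 'A100']:
    params_m   gpu
2        516  A100
4        724  A100
6        241  H100
8        709  A100
11       259  A100
value_counts of gpu:
gpu
A100    4
H100    1
Name: count, dtype: int64
Taking the value at index 'A100' gives 4.

4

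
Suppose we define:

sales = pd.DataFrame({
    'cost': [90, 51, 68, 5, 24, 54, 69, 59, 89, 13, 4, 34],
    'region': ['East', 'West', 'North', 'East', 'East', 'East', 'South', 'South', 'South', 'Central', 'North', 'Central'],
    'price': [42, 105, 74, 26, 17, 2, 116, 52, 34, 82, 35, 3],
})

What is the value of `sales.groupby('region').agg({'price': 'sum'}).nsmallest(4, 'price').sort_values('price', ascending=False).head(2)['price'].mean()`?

107.0

group by region, sum of price:
         price
region        
Central     85
East        87
North      109
South      202
West       105
take 4 rows with smallest price:
         price
region        
Central     85
East        87
West       105
North      109
sort by price descending:
         price
region        
North      109
West       105
East        87
Central     85
take first 2 rows:
        price
region       
North     109
West      105
Hence 107.0.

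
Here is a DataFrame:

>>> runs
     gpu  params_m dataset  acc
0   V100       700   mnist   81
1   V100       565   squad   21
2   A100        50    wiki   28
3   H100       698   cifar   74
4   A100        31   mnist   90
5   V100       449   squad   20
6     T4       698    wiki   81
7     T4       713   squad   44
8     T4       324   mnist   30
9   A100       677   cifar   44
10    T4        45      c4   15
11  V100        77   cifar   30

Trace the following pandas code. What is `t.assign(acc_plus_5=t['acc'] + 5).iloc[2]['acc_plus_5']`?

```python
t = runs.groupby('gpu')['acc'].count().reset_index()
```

group by gpu, count of acc:
gpu
A100    3
H100    1
T4      4
V100    4
Name: acc, dtype: int64
reset_index():
    gpu  acc
0  A100    3
1  H100    1
2    T4    4
3  V100    4
add column acc_plus_5 = t['acc'] + 5:
    gpu  acc  acc_plus_5
0  A100    3           8
1  H100    1           6
2    T4    4           9
3  V100    4           9
value at position 2, column 'acc_plus_5' → 9

9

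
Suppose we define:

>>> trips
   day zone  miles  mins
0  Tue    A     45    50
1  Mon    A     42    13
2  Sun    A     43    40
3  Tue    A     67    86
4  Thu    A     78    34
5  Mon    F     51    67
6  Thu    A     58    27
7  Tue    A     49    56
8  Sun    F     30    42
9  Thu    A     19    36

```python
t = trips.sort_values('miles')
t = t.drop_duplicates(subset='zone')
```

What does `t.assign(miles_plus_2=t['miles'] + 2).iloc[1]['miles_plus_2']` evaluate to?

32

sort by miles:
   day zone  miles  mins
9  Thu    A     19    36
8  Sun    F     30    42
1  Mon    A     42    13
2  Sun    A     43    40
0  Tue    A     45    50
7  Tue    A     49    56
5  Mon    F     51    67
6  Thu    A     58    27
3  Tue    A     67    86
4  Thu    A     78    34
drop duplicate zone (keep=first):
   day zone  miles  mins
9  Thu    A     19    36
8  Sun    F     30    42
add column miles_plus_2 = t['miles'] + 2:
   day zone  miles  mins  miles_plus_2
9  Thu    A     19    36            21
8  Sun    F     30    42            32
Then the value at position 1, column 'miles_plus_2': 32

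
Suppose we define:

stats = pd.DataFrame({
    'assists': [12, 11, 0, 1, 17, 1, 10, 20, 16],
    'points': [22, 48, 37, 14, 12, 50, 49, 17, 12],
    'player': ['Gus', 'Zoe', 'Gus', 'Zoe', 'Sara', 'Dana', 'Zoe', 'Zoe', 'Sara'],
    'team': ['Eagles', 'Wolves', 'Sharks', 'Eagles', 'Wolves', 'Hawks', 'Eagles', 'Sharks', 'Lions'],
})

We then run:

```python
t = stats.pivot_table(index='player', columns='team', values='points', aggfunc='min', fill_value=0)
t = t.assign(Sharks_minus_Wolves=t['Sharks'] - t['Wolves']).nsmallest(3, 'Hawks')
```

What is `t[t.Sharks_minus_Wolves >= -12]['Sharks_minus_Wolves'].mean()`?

12.5

pivot: rows=player, cols=team, min(points):
team    Eagles  Hawks  Lions  Sharks  Wolves
player                                      
Dana         0     50      0       0       0
Gus         22      0      0      37       0
Sara         0      0     12       0      12
Zoe         14      0      0      17      48
add column Sharks_minus_Wolves = t['Sharks'] - t['Wolves']:
team    Eagles  Hawks  Lions  Sharks  Wolves  Sharks_minus_Wolves
player                                                           
Dana         0     50      0       0       0                    0
Gus         22      0      0      37       0                   37
Sara         0      0     12       0      12                  -12
Zoe         14      0      0      17      48                  -31
take 3 rows with smallest Hawks:
team    Eagles  Hawks  Lions  Sharks  Wolves  Sharks_minus_Wolves
player                                                           
Gus         22      0      0      37       0                   37
Sara         0      0     12       0      12                  -12
Zoe         14      0      0      17      48                  -31
filter rows where Sharks_minus_Wolves >= -12:
team    Eagles  Hawks  Lions  Sharks  Wolves  Sharks_minus_Wolves
player                                                           
Gus         22      0      0      37       0                   37
Sara         0      0     12       0      12                  -12
Then the mean of column 'Sharks_minus_Wolves': 12.5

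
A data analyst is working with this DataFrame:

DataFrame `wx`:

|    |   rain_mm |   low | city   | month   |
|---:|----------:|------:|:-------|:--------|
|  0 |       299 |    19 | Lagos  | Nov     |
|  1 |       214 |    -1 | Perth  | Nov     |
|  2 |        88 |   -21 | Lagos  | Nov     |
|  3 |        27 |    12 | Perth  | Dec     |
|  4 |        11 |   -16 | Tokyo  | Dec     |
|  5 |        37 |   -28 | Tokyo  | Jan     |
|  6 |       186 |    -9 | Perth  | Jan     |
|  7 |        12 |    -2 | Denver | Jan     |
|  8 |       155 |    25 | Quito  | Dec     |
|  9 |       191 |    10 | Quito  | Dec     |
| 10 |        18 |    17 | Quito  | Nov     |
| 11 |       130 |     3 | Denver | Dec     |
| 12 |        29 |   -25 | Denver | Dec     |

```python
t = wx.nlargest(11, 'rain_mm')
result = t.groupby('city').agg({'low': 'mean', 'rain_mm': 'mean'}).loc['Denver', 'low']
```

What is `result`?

-11.0

take 11 rows with largest rain_mm:
    rain_mm  low    city month
0       299   19   Lagos   Nov
1       214   -1   Perth   Nov
9       191   10   Quito   Dec
6       186   -9   Perth   Jan
8       155   25   Quito   Dec
11      130    3  Denver   Dec
2        88  -21   Lagos   Nov
5        37  -28   Tokyo   Jan
12       29  -25  Denver   Dec
3        27   12   Perth   Dec
10       18   17   Quito   Nov
group by city: mean(low), mean(rain_mm):
              low     rain_mm
city                         
Denver -11.000000   79.500000
Lagos   -1.000000  193.500000
Perth    0.666667  142.333333
Quito   17.333333  121.333333
Tokyo  -28.000000   37.000000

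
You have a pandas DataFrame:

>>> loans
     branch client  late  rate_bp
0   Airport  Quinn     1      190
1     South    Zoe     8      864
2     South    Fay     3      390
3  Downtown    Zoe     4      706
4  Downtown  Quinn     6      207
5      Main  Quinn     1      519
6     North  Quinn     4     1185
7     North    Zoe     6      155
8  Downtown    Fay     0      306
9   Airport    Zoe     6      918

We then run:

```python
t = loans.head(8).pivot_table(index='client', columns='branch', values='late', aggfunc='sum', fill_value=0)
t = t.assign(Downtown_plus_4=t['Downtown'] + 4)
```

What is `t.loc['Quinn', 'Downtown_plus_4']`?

10

take first 8 rows:
     branch client  late  rate_bp
0   Airport  Quinn     1      190
1     South    Zoe     8      864
2     South    Fay     3      390
3  Downtown    Zoe     4      706
4  Downtown  Quinn     6      207
5      Main  Quinn     1      519
6     North  Quinn     4     1185
7     North    Zoe     6      155
pivot: rows=client, cols=branch, sum(late):
branch  Airport  Downtown  Main  North  South
client                                       
Fay           0         0     0      0      3
Quinn         1         6     1      4      0
Zoe           0         4     0      6      8
add column Downtown_plus_4 = t['Downtown'] + 4:
branch  Airport  Downtown  Main  North  South  Downtown_plus_4
client                                                        
Fay           0         0     0      0      3                4
Quinn         1         6     1      4      0               10
Zoe           0         4     0      6      8                8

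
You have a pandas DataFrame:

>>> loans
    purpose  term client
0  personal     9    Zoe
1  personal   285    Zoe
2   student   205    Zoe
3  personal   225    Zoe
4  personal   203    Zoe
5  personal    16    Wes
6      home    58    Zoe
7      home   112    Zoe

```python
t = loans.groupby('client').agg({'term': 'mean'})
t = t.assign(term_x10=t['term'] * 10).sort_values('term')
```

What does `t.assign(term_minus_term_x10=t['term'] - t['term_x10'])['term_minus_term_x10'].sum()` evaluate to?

group by client, mean of term:
              term
client            
Wes      16.000000
Zoe     156.714286
add column term_x10 = t['term'] * 10:
              term     term_x10
client                         
Wes      16.000000   160.000000
Zoe     156.714286  1567.142857
sort by term:
              term     term_x10
client                         
Wes      16.000000   160.000000
Zoe     156.714286  1567.142857
add column term_minus_term_x10 = t['term'] - t['term_x10']:
              term     term_x10  term_minus_term_x10
client                                              
Wes      16.000000   160.000000          -144.000000
Zoe     156.714286  1567.142857         -1410.428571

-1554.42857143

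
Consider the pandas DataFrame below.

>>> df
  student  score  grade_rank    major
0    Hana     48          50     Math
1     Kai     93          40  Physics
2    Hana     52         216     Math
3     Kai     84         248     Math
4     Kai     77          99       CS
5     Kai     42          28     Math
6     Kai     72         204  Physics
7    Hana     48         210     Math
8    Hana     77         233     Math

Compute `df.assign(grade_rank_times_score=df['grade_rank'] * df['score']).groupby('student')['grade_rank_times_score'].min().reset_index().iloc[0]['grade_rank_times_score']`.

2400

add column grade_rank_times_score = df['grade_rank'] * df['score']:
  student  score  grade_rank    major  grade_rank_times_score
0    Hana     48          50     Math                    2400
1     Kai     93          40  Physics                    3720
2    Hana     52         216     Math                   11232
3     Kai     84         248     Math                   20832
4     Kai     77          99       CS                    7623
5     Kai     42          28     Math                    1176
6     Kai     72         204  Physics                   14688
7    Hana     48         210     Math                   10080
8    Hana     77         233     Math                   17941
group by student, min of grade_rank_times_score:
student
Hana    2400
Kai     1176
Name: grade_rank_times_score, dtype: int64
reset_index():
  student  grade_rank_times_score
0    Hana                    2400
1     Kai                    1176
Hence 2400.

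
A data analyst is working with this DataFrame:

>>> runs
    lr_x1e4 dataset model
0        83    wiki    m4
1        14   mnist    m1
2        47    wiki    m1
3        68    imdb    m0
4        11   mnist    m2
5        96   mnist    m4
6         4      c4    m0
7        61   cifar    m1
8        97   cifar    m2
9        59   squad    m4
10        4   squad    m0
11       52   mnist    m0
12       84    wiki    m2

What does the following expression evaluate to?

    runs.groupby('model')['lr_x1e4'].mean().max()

group by model, mean of lr_x1e4:
model
m0    32.000000
m1    40.666667
m2    64.000000
m4    79.333333
Name: lr_x1e4, dtype: float64

79.3333333333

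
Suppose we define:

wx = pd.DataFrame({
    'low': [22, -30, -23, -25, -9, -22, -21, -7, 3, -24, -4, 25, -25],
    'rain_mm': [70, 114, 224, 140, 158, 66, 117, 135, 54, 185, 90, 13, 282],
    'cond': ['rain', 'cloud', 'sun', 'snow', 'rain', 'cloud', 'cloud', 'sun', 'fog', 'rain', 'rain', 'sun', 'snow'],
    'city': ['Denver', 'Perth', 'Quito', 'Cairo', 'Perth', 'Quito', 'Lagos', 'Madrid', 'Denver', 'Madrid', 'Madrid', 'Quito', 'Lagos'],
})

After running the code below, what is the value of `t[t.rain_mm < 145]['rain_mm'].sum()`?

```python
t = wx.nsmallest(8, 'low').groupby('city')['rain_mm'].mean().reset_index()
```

276.0

take 8 rows with smallest low:
    low  rain_mm   cond    city
1   -30      114  cloud   Perth
3   -25      140   snow   Cairo
12  -25      282   snow   Lagos
9   -24      185   rain  Madrid
2   -23      224    sun   Quito
5   -22       66  cloud   Quito
6   -21      117  cloud   Lagos
4    -9      158   rain   Perth
group by city, mean of rain_mm:
city
Cairo     140.0
Lagos     199.5
Madrid    185.0
Perth     136.0
Quito     145.0
Name: rain_mm, dtype: float64
reset_index():
     city  rain_mm
0   Cairo    140.0
1   Lagos    199.5
2  Madrid    185.0
3   Perth    136.0
4   Quito    145.0
filter rows where rain_mm < 145:
    city  rain_mm
0  Cairo    140.0
3  Perth    136.0
So sum() = 276.0.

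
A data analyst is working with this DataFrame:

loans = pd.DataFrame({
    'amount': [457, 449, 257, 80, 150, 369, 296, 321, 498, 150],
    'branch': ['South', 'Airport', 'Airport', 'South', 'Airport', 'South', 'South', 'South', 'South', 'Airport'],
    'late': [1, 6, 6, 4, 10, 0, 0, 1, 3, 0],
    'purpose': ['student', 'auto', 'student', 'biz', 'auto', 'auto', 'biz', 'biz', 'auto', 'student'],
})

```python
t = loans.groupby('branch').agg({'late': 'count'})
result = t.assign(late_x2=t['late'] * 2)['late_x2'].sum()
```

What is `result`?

group by branch, count of late:
         late
branch       
Airport     4
South       6
add column late_x2 = t['late'] * 2:
         late  late_x2
branch                
Airport     4        8
South       6       12
sum of column 'late_x2' → 20

20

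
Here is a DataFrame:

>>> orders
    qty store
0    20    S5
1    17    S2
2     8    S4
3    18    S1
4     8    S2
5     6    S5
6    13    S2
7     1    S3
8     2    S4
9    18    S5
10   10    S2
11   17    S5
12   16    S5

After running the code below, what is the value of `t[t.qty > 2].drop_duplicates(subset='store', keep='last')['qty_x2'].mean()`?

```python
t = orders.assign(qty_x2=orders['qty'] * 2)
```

add column qty_x2 = orders['qty'] * 2:
    qty store  qty_x2
0    20    S5      40
1    17    S2      34
2     8    S4      16
3    18    S1      36
4     8    S2      16
5     6    S5      12
6    13    S2      26
7     1    S3       2
8     2    S4       4
9    18    S5      36
10   10    S2      20
11   17    S5      34
12   16    S5      32
filter rows where qty > 2:
    qty store  qty_x2
0    20    S5      40
1    17    S2      34
2     8    S4      16
3    18    S1      36
4     8    S2      16
5     6    S5      12
6    13    S2      26
9    18    S5      36
10   10    S2      20
11   17    S5      34
12   16    S5      32
drop duplicate store (keep=last):
    qty store  qty_x2
2     8    S4      16
3    18    S1      36
10   10    S2      20
12   16    S5      32
Hence 26.0.

26.0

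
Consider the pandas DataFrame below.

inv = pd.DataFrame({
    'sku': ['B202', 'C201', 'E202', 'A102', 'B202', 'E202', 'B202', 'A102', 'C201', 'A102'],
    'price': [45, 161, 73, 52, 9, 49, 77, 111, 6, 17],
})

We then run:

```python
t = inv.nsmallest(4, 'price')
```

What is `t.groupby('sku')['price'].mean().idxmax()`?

take 4 rows with smallest price:
    sku  price
8  C201      6
4  B202      9
9  A102     17
0  B202     45
group by sku, mean of price:
sku
A102    17.0
B202    27.0
C201     6.0
Name: price, dtype: float64
Taking the label with the largest value gives B202.

B202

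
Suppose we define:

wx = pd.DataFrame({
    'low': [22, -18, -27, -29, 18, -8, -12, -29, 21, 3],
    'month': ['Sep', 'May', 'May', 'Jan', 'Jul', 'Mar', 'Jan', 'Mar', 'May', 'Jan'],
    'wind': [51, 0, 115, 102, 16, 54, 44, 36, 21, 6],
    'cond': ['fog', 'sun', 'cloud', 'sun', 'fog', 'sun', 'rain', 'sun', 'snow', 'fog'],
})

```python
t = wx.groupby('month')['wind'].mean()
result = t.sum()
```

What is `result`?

208.0

group by month, mean of wind:
month
Jan    50.666667
Jul    16.000000
Mar    45.000000
May    45.333333
Sep    51.000000
Name: wind, dtype: float64
Reading off the sum of the resulting series, we get 208.0.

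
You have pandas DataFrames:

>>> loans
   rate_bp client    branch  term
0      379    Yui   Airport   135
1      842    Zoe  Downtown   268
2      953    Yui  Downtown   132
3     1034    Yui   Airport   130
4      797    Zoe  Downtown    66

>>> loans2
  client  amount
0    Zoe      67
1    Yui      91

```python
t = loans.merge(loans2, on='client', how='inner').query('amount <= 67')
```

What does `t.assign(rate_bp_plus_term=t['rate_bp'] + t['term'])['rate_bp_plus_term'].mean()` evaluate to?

merge on 'client' (how='inner') → 5 rows:
   rate_bp client    branch  term  amount
0      379    Yui   Airport   135      91
1      842    Zoe  Downtown   268      67
2      953    Yui  Downtown   132      91
3     1034    Yui   Airport   130      91
4      797    Zoe  Downtown    66      67
filter rows where amount <= 67:
   rate_bp client    branch  term  amount
1      842    Zoe  Downtown   268      67
4      797    Zoe  Downtown    66      67
add column rate_bp_plus_term = t['rate_bp'] + t['term']:
   rate_bp client    branch  term  amount  rate_bp_plus_term
1      842    Zoe  Downtown   268      67               1110
4      797    Zoe  Downtown    66      67                863
Hence 986.5.

986.5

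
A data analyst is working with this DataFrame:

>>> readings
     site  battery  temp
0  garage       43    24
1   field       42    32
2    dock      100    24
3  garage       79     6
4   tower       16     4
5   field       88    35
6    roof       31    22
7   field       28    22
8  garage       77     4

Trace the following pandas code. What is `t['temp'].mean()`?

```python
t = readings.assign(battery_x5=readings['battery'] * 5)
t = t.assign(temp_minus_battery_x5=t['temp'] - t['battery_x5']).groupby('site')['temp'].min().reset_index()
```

add column battery_x5 = readings['battery'] * 5:
     site  battery  temp  battery_x5
0  garage       43    24         215
1   field       42    32         210
2    dock      100    24         500
3  garage       79     6         395
4   tower       16     4          80
5   field       88    35         440
6    roof       31    22         155
7   field       28    22         140
8  garage       77     4         385
add column temp_minus_battery_x5 = t['temp'] - t['battery_x5']:
     site  battery  temp  battery_x5  temp_minus_battery_x5
0  garage       43    24         215                   -191
1   field       42    32         210                   -178
2    dock      100    24         500                   -476
3  garage       79     6         395                   -389
4   tower       16     4          80                    -76
5   field       88    35         440                   -405
6    roof       31    22         155                   -133
7   field       28    22         140                   -118
8  garage       77     4         385                   -381
group by site, min of temp:
site
dock      24
field     22
garage     4
roof      22
tower      4
Name: temp, dtype: int64
reset_index():
     site  temp
0    dock    24
1   field    22
2  garage     4
3    roof    22
4   tower     4
The mean of column 'temp' is 15.2.

15.2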